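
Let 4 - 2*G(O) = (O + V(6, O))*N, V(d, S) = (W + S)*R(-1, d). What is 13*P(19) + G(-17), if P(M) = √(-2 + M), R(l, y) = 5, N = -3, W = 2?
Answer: -136 + 13*√17 ≈ -82.400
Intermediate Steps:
V(d, S) = 10 + 5*S (V(d, S) = (2 + S)*5 = 10 + 5*S)
G(O) = 17 + 9*O (G(O) = 2 - (O + (10 + 5*O))*(-3)/2 = 2 - (10 + 6*O)*(-3)/2 = 2 - (-30 - 18*O)/2 = 2 + (15 + 9*O) = 17 + 9*O)
13*P(19) + G(-17) = 13*√(-2 + 19) + (17 + 9*(-17)) = 13*√17 + (17 - 153) = 13*√17 - 136 = -136 + 13*√17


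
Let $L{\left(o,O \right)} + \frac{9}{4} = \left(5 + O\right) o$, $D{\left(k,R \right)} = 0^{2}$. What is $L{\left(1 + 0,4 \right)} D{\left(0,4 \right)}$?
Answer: $0$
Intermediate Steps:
$D{\left(k,R \right)} = 0$
$L{\left(o,O \right)} = - \frac{9}{4} + o \left(5 + O\right)$ ($L{\left(o,O \right)} = - \frac{9}{4} + \left(5 + O\right) o = - \frac{9}{4} + o \left(5 + O\right)$)
$L{\left(1 + 0,4 \right)} D{\left(0,4 \right)} = \left(- \frac{9}{4} + 5 \left(1 + 0\right) + 4 \left(1 + 0\right)\right) 0 = \left(- \frac{9}{4} + 5 \cdot 1 + 4 \cdot 1\right) 0 = \left(- \frac{9}{4} + 5 + 4\right) 0 = \frac{27}{4} \cdot 0 = 0$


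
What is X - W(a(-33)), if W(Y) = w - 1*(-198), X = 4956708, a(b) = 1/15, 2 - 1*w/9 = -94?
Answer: 4955646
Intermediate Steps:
w = 864 (w = 18 - 9*(-94) = 18 + 846 = 864)
a(b) = 1/15
W(Y) = 1062 (W(Y) = 864 - 1*(-198) = 864 + 198 = 1062)
X - W(a(-33)) = 4956708 - 1*1062 = 4956708 - 1062 = 4955646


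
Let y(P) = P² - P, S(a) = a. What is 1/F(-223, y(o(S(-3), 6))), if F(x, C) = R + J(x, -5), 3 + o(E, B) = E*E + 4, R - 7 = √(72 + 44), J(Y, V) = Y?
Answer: -54/11635 - √29/23270 ≈ -0.0048726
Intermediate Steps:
R = 7 + 2*√29 (R = 7 + √(72 + 44) = 7 + √116 = 7 + 2*√29 ≈ 17.770)
o(E, B) = 1 + E² (o(E, B) = -3 + (E*E + 4) = -3 + (E² + 4) = -3 + (4 + E²) = 1 + E²)
F(x, C) = 7 + x + 2*√29 (F(x, C) = (7 + 2*√29) + x = 7 + x + 2*√29)
1/F(-223, y(o(S(-3), 6))) = 1/(7 - 223 + 2*√29) = 1/(-216 + 2*√29)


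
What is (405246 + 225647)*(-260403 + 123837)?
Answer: -86158533438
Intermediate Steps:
(405246 + 225647)*(-260403 + 123837) = 630893*(-136566) = -86158533438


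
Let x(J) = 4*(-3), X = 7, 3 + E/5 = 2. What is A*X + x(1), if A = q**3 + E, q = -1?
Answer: -54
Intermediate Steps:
E = -5 (E = -15 + 5*2 = -15 + 10 = -5)
x(J) = -12
A = -6 (A = (-1)**3 - 5 = -1 - 5 = -6)
A*X + x(1) = -6*7 - 12 = -42 - 12 = -54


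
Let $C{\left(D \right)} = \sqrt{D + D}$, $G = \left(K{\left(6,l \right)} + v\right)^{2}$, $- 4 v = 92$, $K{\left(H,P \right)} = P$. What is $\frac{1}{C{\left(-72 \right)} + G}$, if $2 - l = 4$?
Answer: $\frac{625}{390769} - \frac{12 i}{390769} \approx 0.0015994 - 3.0709 \cdot 10^{-5} i$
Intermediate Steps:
$l = -2$ ($l = 2 - 4 = -2$)
$v = -23$ ($v = \left(- \frac{1}{4}\right) 92 = -23$)
$G = 625$ ($G = \left(-2 - 23\right)^{2} = \left(-25\right)^{2} = 625$)
$C{\left(D \right)} = \sqrt{2} \sqrt{D}$ ($C{\left(D \right)} = \sqrt{2 D} = \sqrt{2} \sqrt{D}$)
$\frac{1}{C{\left(-72 \right)} + G} = \frac{1}{\sqrt{2} \sqrt{-72} + 625} = \frac{1}{\sqrt{2} \cdot 6 i \sqrt{2} + 625} = \frac{1}{12 i + 625} = \frac{1}{625 + 12 i} = \frac{625 - 12 i}{390769}$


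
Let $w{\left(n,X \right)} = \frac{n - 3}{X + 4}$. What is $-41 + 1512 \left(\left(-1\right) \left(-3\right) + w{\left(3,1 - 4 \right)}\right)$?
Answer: $4495$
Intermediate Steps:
$w{\left(n,X \right)} = \frac{-3 + n}{4 + X}$
$-41 + 1512 \left(\left(-1\right) \left(-3\right) + w{\left(3,1 - 4 \right)}\right) = -41 + 1512 \left(\left(-1\right) \left(-3\right) + \frac{-3 + 3}{4 + \left(1 - 4\right)}\right) = -41 + 1512 \left(3 + \frac{1}{4 - 3} \cdot 0\right) = -41 + 1512 \left(3 + 1^{-1} \cdot 0\right) = -41 + 1512 \left(3 + 1 \cdot 0\right) = -41 + 1512 \left(3 + 0\right) = -41 + 1512 \cdot 3 = -41 + 4536 = 4495$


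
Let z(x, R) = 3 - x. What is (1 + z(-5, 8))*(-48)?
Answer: -432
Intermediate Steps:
(1 + z(-5, 8))*(-48) = (1 + (3 - 1*(-5)))*(-48) = (1 + (3 + 5))*(-48) = (1 + 8)*(-48) = 9*(-48) = -432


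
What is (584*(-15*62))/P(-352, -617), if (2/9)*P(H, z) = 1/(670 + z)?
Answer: -19190240/3 ≈ -6.3967e+6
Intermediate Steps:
P(H, z) = 9/(2*(670 + z))
(584*(-15*62))/P(-352, -617) = (584*(-15*62))/((9/(2*(670 - 617)))) = (584*(-930))/(((9/2)/53)) = -543120/((9/2)*(1/53)) = -543120/9/106 = -543120*106/9 = -19190240/3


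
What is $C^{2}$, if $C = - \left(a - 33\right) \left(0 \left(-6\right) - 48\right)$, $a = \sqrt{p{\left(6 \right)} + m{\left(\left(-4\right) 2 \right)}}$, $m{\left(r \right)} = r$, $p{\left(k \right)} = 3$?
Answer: $2497536 - 152064 i \sqrt{5} \approx 2.4975 \cdot 10^{6} - 3.4003 \cdot 10^{5} i$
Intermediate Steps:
$a = i \sqrt{5}$ ($a = \sqrt{3 - 8} = \sqrt{-5} = i \sqrt{5} \approx 2.2361 i$)
$C = -1584 + 48 i \sqrt{5}$ ($C = - \left(i \sqrt{5} - 33\right) \left(0 \left(-6\right) - 48\right) = - \left(-33 + i \sqrt{5}\right) \left(0 - 48\right) = - \left(-33 + i \sqrt{5}\right) \left(-48\right) = - (1584 - 48 i \sqrt{5}) = -1584 + 48 i \sqrt{5} \approx -1584.0 + 107.33 i$)
$C^{2} = \left(-1584 + 48 i \sqrt{5}\right)^{2}$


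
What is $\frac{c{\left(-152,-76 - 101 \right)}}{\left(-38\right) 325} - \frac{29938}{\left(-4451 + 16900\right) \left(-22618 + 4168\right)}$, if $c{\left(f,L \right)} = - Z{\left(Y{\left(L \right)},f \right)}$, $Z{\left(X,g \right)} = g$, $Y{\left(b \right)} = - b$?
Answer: $- \frac{18180127}{1492946325} \approx -0.012177$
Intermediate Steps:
$c{\left(f,L \right)} = - f$
$\frac{c{\left(-152,-76 - 101 \right)}}{\left(-38\right) 325} - \frac{29938}{\left(-4451 + 16900\right) \left(-22618 + 4168\right)} = \frac{\left(-1\right) \left(-152\right)}{\left(-38\right) 325} - \frac{29938}{\left(-4451 + 16900\right) \left(-22618 + 4168\right)} = \frac{152}{-12350} - \frac{29938}{12449 \left(-18450\right)} = 152 \left(- \frac{1}{12350}\right) - \frac{29938}{-229684050} = - \frac{4}{325} - - \frac{14969}{114842025} = - \frac{4}{325} + \frac{14969}{114842025} = - \frac{18180127}{1492946325}$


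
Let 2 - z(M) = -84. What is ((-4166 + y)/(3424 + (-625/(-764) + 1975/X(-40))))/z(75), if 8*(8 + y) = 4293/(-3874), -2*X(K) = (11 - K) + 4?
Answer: -271795657001/18776197510408 ≈ -0.014476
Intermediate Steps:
z(M) = 86 (z(M) = 2 - 1*(-84) = 2 + 84 = 86)
X(K) = -15/2 + K/2 (X(K) = -((11 - K) + 4)/2 = -(15 - K)/2 = -15/2 + K/2)
y = -252229/30992 (y = -8 + (4293/(-3874))/8 = -8 + (4293*(-1/3874))/8 = -8 + (⅛)*(-4293/3874) = -8 - 4293/30992 = -252229/30992 ≈ -8.1385)
((-4166 + y)/(3424 + (-625/(-764) + 1975/X(-40))))/z(75) = ((-4166 - 252229/30992)/(3424 + (-625/(-764) + 1975/(-15/2 + (½)*(-40)))))/86 = -129364901/(30992*(3424 + (-625*(-1/764) + 1975/(-15/2 - 20))))*(1/86) = -129364901/(30992*(3424 + (625/764 + 1975/(-55/2))))*(1/86) = -129364901/(30992*(3424 + (625/764 + 1975*(-2/55))))*(1/86) = -129364901/(30992*(3424 + (625/764 - 790/11)))*(1/86) = -129364901/(30992*(3424 - 596685/8404))*(1/86) = -129364901/(30992*28178611/8404)*(1/86) = -129364901/30992*8404/28178611*(1/86) = -271795657001/218327878028*1/86 = -271795657001/18776197510408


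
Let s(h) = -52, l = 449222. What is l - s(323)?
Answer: 449274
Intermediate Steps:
l - s(323) = 449222 - 1*(-52) = 449222 + 52 = 449274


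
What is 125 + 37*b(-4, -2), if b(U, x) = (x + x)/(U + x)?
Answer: 449/3 ≈ 149.67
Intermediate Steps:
b(U, x) = 2*x/(U + x) (b(U, x) = (2*x)/(U + x) = 2*x/(U + x))
125 + 37*b(-4, -2) = 125 + 37*(2*(-2)/(-4 - 2)) = 125 + 37*(2*(-2)/(-6)) = 125 + 37*(2*(-2)*(-1/6)) = 125 + 37*(2/3) = 125 + 74/3 = 449/3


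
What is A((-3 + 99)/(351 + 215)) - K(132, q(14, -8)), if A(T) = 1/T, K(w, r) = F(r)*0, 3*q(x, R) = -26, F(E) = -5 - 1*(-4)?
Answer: 283/48 ≈ 5.8958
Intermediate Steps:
F(E) = -1 (F(E) = -5 + 4 = -1)
q(x, R) = -26/3 (q(x, R) = (⅓)*(-26) = -26/3)
K(w, r) = 0 (K(w, r) = -1*0 = 0)
A((-3 + 99)/(351 + 215)) - K(132, q(14, -8)) = 1/((-3 + 99)/(351 + 215)) - 1*0 = 1/(96/566) + 0 = 1/(96*(1/566)) + 0 = 1/(48/283) + 0 = 283/48 + 0 = 283/48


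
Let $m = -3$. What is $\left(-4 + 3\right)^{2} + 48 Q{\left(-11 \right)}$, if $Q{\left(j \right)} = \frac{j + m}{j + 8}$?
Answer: $225$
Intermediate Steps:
$Q{\left(j \right)} = \frac{-3 + j}{8 + j}$ ($Q{\left(j \right)} = \frac{j - 3}{j + 8} = \frac{-3 + j}{8 + j}$)
$\left(-4 + 3\right)^{2} + 48 Q{\left(-11 \right)} = \left(-4 + 3\right)^{2} + 48 \frac{-3 - 11}{8 - 11} = \left(-1\right)^{2} + 48 \frac{1}{-3} \left(-14\right) = 1 + 48 \left(\left(- \frac{1}{3}\right) \left(-14\right)\right) = 1 + 48 \cdot \frac{14}{3} = 1 + 224 = 225$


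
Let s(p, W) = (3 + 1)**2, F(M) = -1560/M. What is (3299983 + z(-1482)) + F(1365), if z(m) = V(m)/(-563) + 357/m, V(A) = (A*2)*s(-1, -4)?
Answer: 6424746401719/1946854 ≈ 3.3001e+6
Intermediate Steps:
s(p, W) = 16 (s(p, W) = 4**2 = 16)
V(A) = 32*A (V(A) = (A*2)*16 = (2*A)*16 = 32*A)
z(m) = 357/m - 32*m/563 (z(m) = (32*m)/(-563) + 357/m = (32*m)*(-1/563) + 357/m = -32*m/563 + 357/m = 357/m - 32*m/563)
(3299983 + z(-1482)) + F(1365) = (3299983 + (357/(-1482) - 32/563*(-1482))) - 1560/1365 = (3299983 + (357*(-1/1482) + 47424/563)) - 1560*1/1365 = (3299983 + (-119/494 + 47424/563)) - 8/7 = (3299983 + 23360459/278122) - 8/7 = 917821232385/278122 - 8/7 = 6424746401719/1946854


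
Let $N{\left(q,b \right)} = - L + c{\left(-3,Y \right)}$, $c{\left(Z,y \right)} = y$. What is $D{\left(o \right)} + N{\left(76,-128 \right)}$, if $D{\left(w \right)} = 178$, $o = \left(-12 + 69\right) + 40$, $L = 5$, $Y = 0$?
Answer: $173$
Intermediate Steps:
$N{\left(q,b \right)} = -5$ ($N{\left(q,b \right)} = \left(-1\right) 5 + 0 = -5 + 0 = -5$)
$o = 97$ ($o = 57 + 40 = 97$)
$D{\left(o \right)} + N{\left(76,-128 \right)} = 178 - 5 = 173$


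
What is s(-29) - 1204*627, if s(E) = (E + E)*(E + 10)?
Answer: -753806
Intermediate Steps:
s(E) = 2*E*(10 + E) (s(E) = (2*E)*(10 + E) = 2*E*(10 + E))
s(-29) - 1204*627 = 2*(-29)*(10 - 29) - 1204*627 = 2*(-29)*(-19) - 754908 = 1102 - 754908 = -753806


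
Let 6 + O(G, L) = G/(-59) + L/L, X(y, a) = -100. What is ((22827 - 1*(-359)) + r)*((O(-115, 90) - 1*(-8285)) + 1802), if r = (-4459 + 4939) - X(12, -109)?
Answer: 14139652998/59 ≈ 2.3966e+8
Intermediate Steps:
O(G, L) = -5 - G/59 (O(G, L) = -6 + (G/(-59) + L/L) = -6 + (G*(-1/59) + 1) = -6 + (-G/59 + 1) = -6 + (1 - G/59) = -5 - G/59)
r = 580 (r = (-4459 + 4939) - 1*(-100) = 480 + 100 = 580)
((22827 - 1*(-359)) + r)*((O(-115, 90) - 1*(-8285)) + 1802) = ((22827 - 1*(-359)) + 580)*(((-5 - 1/59*(-115)) - 1*(-8285)) + 1802) = ((22827 + 359) + 580)*(((-5 + 115/59) + 8285) + 1802) = (23186 + 580)*((-180/59 + 8285) + 1802) = 23766*(488635/59 + 1802) = 23766*(594953/59) = 14139652998/59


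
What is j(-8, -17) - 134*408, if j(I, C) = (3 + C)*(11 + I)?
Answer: -54714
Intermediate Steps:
j(-8, -17) - 134*408 = (33 + 3*(-8) + 11*(-17) - 17*(-8)) - 134*408 = (33 - 24 - 187 + 136) - 54672 = -42 - 54672 = -54714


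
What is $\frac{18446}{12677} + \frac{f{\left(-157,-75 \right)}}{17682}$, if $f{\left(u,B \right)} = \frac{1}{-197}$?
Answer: $\frac{9179133601}{6308354094} \approx 1.4551$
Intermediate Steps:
$f{\left(u,B \right)} = - \frac{1}{197}$
$\frac{18446}{12677} + \frac{f{\left(-157,-75 \right)}}{17682} = \frac{18446}{12677} - \frac{1}{197 \cdot 17682} = 18446 \cdot \frac{1}{12677} - \frac{1}{3483354} = \frac{18446}{12677} - \frac{1}{3483354} = \frac{9179133601}{6308354094}$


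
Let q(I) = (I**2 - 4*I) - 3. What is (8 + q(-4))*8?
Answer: 296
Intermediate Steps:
q(I) = -3 + I**2 - 4*I
(8 + q(-4))*8 = (8 + (-3 + (-4)**2 - 4*(-4)))*8 = (8 + (-3 + 16 + 16))*8 = (8 + 29)*8 = 37*8 = 296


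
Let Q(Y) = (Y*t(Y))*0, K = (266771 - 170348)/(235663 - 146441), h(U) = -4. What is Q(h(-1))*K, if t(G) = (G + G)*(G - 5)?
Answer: 0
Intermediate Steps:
t(G) = 2*G*(-5 + G) (t(G) = (2*G)*(-5 + G) = 2*G*(-5 + G))
K = 96423/89222 ≈ 1.0807
Q(Y) = 0 (Q(Y) = (Y*(2*Y*(-5 + Y)))*0 = (2*Y²*(-5 + Y))*0 = 0)
Q(h(-1))*K = 0*(96423/89222) = 0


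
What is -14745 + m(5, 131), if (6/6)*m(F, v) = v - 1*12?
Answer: -14626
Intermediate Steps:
m(F, v) = -12 + v (m(F, v) = v - 1*12 = v - 12 = -12 + v)
-14745 + m(5, 131) = -14745 + (-12 + 131) = -14745 + 119 = -14626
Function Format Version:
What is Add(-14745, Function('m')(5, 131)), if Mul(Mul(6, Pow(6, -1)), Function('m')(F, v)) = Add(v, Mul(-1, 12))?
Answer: -14626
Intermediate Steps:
Function('m')(F, v) = Add(-12, v) (Function('m')(F, v) = Add(v, Mul(-1, 12)) = Add(v, -12) = Add(-12, v))
Add(-14745, Function('m')(5, 131)) = Add(-14745, Add(-12, 131)) = Add(-14745, 119) = -14626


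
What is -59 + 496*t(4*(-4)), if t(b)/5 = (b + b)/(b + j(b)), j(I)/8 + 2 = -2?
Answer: 4783/3 ≈ 1594.3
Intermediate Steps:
j(I) = -32 (j(I) = -16 + 8*(-2) = -16 - 16 = -32)
t(b) = 10*b/(-32 + b) (t(b) = 5*((b + b)/(b - 32)) = 5*((2*b)/(-32 + b)) = 5*(2*b/(-32 + b)) = 10*b/(-32 + b))
-59 + 496*t(4*(-4)) = -59 + 496*(10*(4*(-4))/(-32 + 4*(-4))) = -59 + 496*(10*(-16)/(-32 - 16)) = -59 + 496*(10*(-16)/(-48)) = -59 + 496*(10*(-16)*(-1/48)) = -59 + 496*(10/3) = -59 + 4960/3 = 4783/3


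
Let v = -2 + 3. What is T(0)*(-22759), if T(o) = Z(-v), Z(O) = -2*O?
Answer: -45518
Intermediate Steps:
v = 1
T(o) = 2 (T(o) = -(-2) = -2*(-1) = 2)
T(0)*(-22759) = 2*(-22759) = -45518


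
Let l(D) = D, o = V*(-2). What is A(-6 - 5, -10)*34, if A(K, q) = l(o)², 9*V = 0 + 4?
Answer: 2176/81 ≈ 26.864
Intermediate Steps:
V = 4/9 (V = (0 + 4)/9 = (⅑)*4 = 4/9 ≈ 0.44444)
o = -8/9 (o = (4/9)*(-2) = -8/9 ≈ -0.88889)
A(K, q) = 64/81 (A(K, q) = (-8/9)² = 64/81)
A(-6 - 5, -10)*34 = (64/81)*34 = 2176/81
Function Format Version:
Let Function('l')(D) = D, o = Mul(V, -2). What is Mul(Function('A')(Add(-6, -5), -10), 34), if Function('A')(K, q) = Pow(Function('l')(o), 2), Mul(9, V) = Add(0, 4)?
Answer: Rational(2176, 81) ≈ 26.864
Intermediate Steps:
V = Rational(4, 9) (V = Mul(Rational(1, 9), Add(0, 4)) = Mul(Rational(1, 9), 4) = Rational(4, 9) ≈ 0.44444)
o = Rational(-8, 9) (o = Mul(Rational(4, 9), -2) = Rational(-8, 9) ≈ -0.88889)
Function('A')(K, q) = Rational(64, 81) (Function('A')(K, q) = Pow(Rational(-8, 9), 2) = Rational(64, 81))
Mul(Function('A')(Add(-6, -5), -10), 34) = Mul(Rational(64, 81), 34) = Rational(2176, 81)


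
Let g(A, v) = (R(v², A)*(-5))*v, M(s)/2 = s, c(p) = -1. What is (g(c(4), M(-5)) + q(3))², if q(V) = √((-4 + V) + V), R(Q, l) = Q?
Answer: (5000 + √2)² ≈ 2.5014e+7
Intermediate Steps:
M(s) = 2*s
g(A, v) = -5*v³ (g(A, v) = (v²*(-5))*v = (-5*v²)*v = -5*v³)
q(V) = √(-4 + 2*V)
(g(c(4), M(-5)) + q(3))² = (-5*(2*(-5))³ + √(-4 + 2*3))² = (-5*(-10)³ + √(-4 + 6))² = (-5*(-1000) + √2)² = (5000 + √2)²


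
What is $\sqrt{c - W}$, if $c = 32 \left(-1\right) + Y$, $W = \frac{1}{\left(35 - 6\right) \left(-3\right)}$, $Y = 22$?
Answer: $\frac{i \sqrt{75603}}{87} \approx 3.1605 i$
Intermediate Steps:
$W = - \frac{1}{87}$ ($W = \frac{1}{29 \left(-3\right)} = \frac{1}{-87} = - \frac{1}{87} \approx -0.011494$)
$c = -10$ ($c = 32 \left(-1\right) + 22 = -32 + 22 = -10$)
$\sqrt{c - W} = \sqrt{-10 - - \frac{1}{87}} = \sqrt{-10 + \frac{1}{87}} = \sqrt{- \frac{869}{87}} = \frac{i \sqrt{75603}}{87}$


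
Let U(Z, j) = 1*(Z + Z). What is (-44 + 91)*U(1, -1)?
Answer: 94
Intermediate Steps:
U(Z, j) = 2*Z (U(Z, j) = 1*(2*Z) = 2*Z)
(-44 + 91)*U(1, -1) = (-44 + 91)*(2*1) = 47*2 = 94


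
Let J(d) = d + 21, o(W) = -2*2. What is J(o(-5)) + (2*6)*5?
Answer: 77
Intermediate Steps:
o(W) = -4
J(d) = 21 + d
J(o(-5)) + (2*6)*5 = (21 - 4) + (2*6)*5 = 17 + 12*5 = 17 + 60 = 77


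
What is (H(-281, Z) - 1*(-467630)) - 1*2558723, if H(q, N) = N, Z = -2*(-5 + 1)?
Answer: -2091085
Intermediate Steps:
Z = 8 (Z = -2*(-4) = 8)
(H(-281, Z) - 1*(-467630)) - 1*2558723 = (8 - 1*(-467630)) - 1*2558723 = (8 + 467630) - 2558723 = 467638 - 2558723 = -2091085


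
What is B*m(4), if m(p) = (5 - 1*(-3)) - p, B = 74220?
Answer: 296880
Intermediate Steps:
m(p) = 8 - p (m(p) = (5 + 3) - p = 8 - p)
B*m(4) = 74220*(8 - 1*4) = 74220*(8 - 4) = 74220*4 = 296880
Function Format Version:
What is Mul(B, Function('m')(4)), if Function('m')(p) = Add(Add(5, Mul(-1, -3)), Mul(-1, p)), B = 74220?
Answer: 296880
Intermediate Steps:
Function('m')(p) = Add(8, Mul(-1, p)) (Function('m')(p) = Add(Add(5, 3), Mul(-1, p)) = Add(8, Mul(-1, p)))
Mul(B, Function('m')(4)) = Mul(74220, Add(8, Mul(-1, 4))) = Mul(74220, Add(8, -4)) = Mul(74220, 4) = 296880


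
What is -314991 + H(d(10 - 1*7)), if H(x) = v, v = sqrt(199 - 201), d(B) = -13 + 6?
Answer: -314991 + I*sqrt(2) ≈ -3.1499e+5 + 1.4142*I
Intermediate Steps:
d(B) = -7
v = I*sqrt(2) (v = sqrt(-2) = I*sqrt(2) ≈ 1.4142*I)
H(x) = I*sqrt(2)
-314991 + H(d(10 - 1*7)) = -314991 + I*sqrt(2)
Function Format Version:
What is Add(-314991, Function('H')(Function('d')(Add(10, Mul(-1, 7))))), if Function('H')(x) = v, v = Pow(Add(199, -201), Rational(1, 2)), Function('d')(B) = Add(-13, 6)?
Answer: Add(-314991, Mul(I, Pow(2, Rational(1, 2)))) ≈ Add(-3.1499e+5, Mul(1.4142, I))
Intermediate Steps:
Function('d')(B) = -7
v = Mul(I, Pow(2, Rational(1, 2))) (v = Pow(-2, Rational(1, 2)) = Mul(I, Pow(2, Rational(1, 2))) ≈ Mul(1.4142, I))
Function('H')(x) = Mul(I, Pow(2, Rational(1, 2)))
Add(-314991, Function('H')(Function('d')(Add(10, Mul(-1, 7))))) = Add(-314991, Mul(I, Pow(2, Rational(1, 2))))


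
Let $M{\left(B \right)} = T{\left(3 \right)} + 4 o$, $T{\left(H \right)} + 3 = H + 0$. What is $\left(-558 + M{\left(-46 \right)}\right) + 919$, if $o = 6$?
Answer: $385$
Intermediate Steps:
$T{\left(H \right)} = -3 + H$ ($T{\left(H \right)} = -3 + \left(H + 0\right) = -3 + H$)
$M{\left(B \right)} = 24$ ($M{\left(B \right)} = \left(-3 + 3\right) + 4 \cdot 6 = 0 + 24 = 24$)
$\left(-558 + M{\left(-46 \right)}\right) + 919 = \left(-558 + 24\right) + 919 = -534 + 919 = 385$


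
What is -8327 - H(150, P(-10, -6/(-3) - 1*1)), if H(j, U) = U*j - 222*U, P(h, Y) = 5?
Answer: -7967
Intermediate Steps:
H(j, U) = -222*U + U*j
-8327 - H(150, P(-10, -6/(-3) - 1*1)) = -8327 - 5*(-222 + 150) = -8327 - 5*(-72) = -8327 - 1*(-360) = -8327 + 360 = -7967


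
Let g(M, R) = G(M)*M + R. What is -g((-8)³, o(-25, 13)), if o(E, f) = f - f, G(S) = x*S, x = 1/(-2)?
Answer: 131072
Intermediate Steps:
x = -½ (x = 1*(-½) = -½ ≈ -0.50000)
G(S) = -S/2
o(E, f) = 0
g(M, R) = R - M²/2 (g(M, R) = (-M/2)*M + R = -M²/2 + R = R - M²/2)
-g((-8)³, o(-25, 13)) = -(0 - ((-8)³)²/2) = -(0 - ½*(-512)²) = -(0 - ½*262144) = -(0 - 131072) = -1*(-131072) = 131072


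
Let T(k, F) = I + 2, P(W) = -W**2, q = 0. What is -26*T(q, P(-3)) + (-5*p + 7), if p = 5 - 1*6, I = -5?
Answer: 90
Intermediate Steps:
p = -1 (p = 5 - 6 = -1)
T(k, F) = -3 (T(k, F) = -5 + 2 = -3)
-26*T(q, P(-3)) + (-5*p + 7) = -26*(-3) + (-5*(-1) + 7) = 78 + (5 + 7) = 78 + 12 = 90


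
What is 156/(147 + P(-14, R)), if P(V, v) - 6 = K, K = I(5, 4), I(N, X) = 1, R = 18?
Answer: 78/77 ≈ 1.0130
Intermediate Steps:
K = 1
P(V, v) = 7 (P(V, v) = 6 + 1 = 7)
156/(147 + P(-14, R)) = 156/(147 + 7) = 156/154 = (1/154)*156 = 78/77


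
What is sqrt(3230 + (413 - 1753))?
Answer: 3*sqrt(210) ≈ 43.474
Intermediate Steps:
sqrt(3230 + (413 - 1753)) = sqrt(3230 - 1340) = sqrt(1890) = 3*sqrt(210)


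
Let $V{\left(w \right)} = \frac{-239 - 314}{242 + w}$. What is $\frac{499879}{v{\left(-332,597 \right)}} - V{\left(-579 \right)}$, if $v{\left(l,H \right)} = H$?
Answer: $\frac{168129082}{201189} \approx 835.68$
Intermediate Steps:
$V{\left(w \right)} = - \frac{553}{242 + w}$
$\frac{499879}{v{\left(-332,597 \right)}} - V{\left(-579 \right)} = \frac{499879}{597} - - \frac{553}{242 - 579} = 499879 \cdot \frac{1}{597} - - \frac{553}{-337} = \frac{499879}{597} - \left(-553\right) \left(- \frac{1}{337}\right) = \frac{499879}{597} - \frac{553}{337} = \frac{168129082}{201189}$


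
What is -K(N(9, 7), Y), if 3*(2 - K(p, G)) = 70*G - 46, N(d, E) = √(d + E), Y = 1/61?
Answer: -1034/61 ≈ -16.951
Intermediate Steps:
Y = 1/61 ≈ 0.016393
N(d, E) = √(E + d)
K(p, G) = 52/3 - 70*G/3 (K(p, G) = 2 - (70*G - 46)/3 = 2 - (-46 + 70*G)/3 = 2 + (46/3 - 70*G/3) = 52/3 - 70*G/3)
-K(N(9, 7), Y) = -(52/3 - 70/3*1/61) = -(52/3 - 70/183) = -1*1034/61 = -1034/61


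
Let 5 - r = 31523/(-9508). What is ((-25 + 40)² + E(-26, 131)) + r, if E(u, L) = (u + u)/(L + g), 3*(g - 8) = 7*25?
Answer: 20496682/87949 ≈ 233.05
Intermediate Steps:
g = 199/3 (g = 8 + (7*25)/3 = 8 + (⅓)*175 = 8 + 175/3 = 199/3 ≈ 66.333)
r = 79063/9508 (r = 5 - 31523/(-9508) = 5 - 31523*(-1)/9508 = 5 - 1*(-31523/9508) = 5 + 31523/9508 = 79063/9508 ≈ 8.3154)
E(u, L) = 2*u/(199/3 + L) (E(u, L) = (u + u)/(L + 199/3) = (2*u)/(199/3 + L) = 2*u/(199/3 + L))
((-25 + 40)² + E(-26, 131)) + r = ((-25 + 40)² + 6*(-26)/(199 + 3*131)) + 79063/9508 = (15² + 6*(-26)/(199 + 393)) + 79063/9508 = (225 + 6*(-26)/592) + 79063/9508 = (225 + 6*(-26)*(1/592)) + 79063/9508 = (225 - 39/148) + 79063/9508 = 33261/148 + 79063/9508 = 20496682/87949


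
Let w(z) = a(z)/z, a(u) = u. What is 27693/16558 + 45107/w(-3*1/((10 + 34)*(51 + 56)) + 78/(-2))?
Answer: 43935847/974 ≈ 45109.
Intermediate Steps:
w(z) = 1 (w(z) = z/z = 1)
27693/16558 + 45107/w(-3*1/((10 + 34)*(51 + 56)) + 78/(-2)) = 27693/16558 + 45107/1 = 27693*(1/16558) + 45107*1 = 1629/974 + 45107 = 43935847/974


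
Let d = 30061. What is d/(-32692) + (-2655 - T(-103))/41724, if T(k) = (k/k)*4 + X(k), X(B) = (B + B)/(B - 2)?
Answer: -8802001232/8951519115 ≈ -0.98330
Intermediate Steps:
X(B) = 2*B/(-2 + B) (X(B) = (2*B)/(-2 + B) = 2*B/(-2 + B))
T(k) = 4 + 2*k/(-2 + k) (T(k) = (k/k)*4 + 2*k/(-2 + k) = 1*4 + 2*k/(-2 + k) = 4 + 2*k/(-2 + k))
d/(-32692) + (-2655 - T(-103))/41724 = 30061/(-32692) + (-2655 - 2*(-4 + 3*(-103))/(-2 - 103))/41724 = 30061*(-1/32692) + (-2655 - 2*(-4 - 309)/(-105))*(1/41724) = -30061/32692 + (-2655 - 2*(-1)*(-313)/105)*(1/41724) = -30061/32692 + (-2655 - 1*626/105)*(1/41724) = -30061/32692 + (-2655 - 626/105)*(1/41724) = -30061/32692 - 279401/105*1/41724 = -30061/32692 - 279401/4381020 = -8802001232/8951519115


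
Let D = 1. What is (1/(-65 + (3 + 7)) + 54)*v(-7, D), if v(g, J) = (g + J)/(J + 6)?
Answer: -17814/385 ≈ -46.270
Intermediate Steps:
v(g, J) = (J + g)/(6 + J)
(1/(-65 + (3 + 7)) + 54)*v(-7, D) = (1/(-65 + (3 + 7)) + 54)*((1 - 7)/(6 + 1)) = (1/(-65 + 10) + 54)*(-6/7) = (1/(-55) + 54)*((1/7)*(-6)) = (-1/55 + 54)*(-6/7) = (2969/55)*(-6/7) = -17814/385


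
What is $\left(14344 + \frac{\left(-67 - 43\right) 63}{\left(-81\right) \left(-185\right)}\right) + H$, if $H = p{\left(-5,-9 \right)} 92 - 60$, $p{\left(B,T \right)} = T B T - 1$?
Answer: $- \frac{7681798}{333} \approx -23068.0$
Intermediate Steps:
$p{\left(B,T \right)} = -1 + B T^{2}$ ($p{\left(B,T \right)} = B T T - 1 = B T^{2} - 1 = -1 + B T^{2}$)
$H = -37412$ ($H = \left(-1 - 5 \left(-9\right)^{2}\right) 92 - 60 = \left(-1 - 405\right) 92 - 60 = \left(-406\right) 92 - 60 = -37352 - 60 = -37412$)
$\left(14344 + \frac{\left(-67 - 43\right) 63}{\left(-81\right) \left(-185\right)}\right) + H = \left(14344 + \frac{\left(-67 - 43\right) 63}{\left(-81\right) \left(-185\right)}\right) - 37412 = \left(14344 + \frac{\left(-110\right) 63}{14985}\right) - 37412 = \left(14344 - \frac{154}{333}\right) - 37412 = \frac{4776398}{333} - 37412 = - \frac{7681798}{333}$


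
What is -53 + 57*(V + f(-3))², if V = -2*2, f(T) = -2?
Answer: 1999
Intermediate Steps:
V = -4
-53 + 57*(V + f(-3))² = -53 + 57*(-4 - 2)² = -53 + 57*(-6)² = -53 + 57*36 = -53 + 2052 = 1999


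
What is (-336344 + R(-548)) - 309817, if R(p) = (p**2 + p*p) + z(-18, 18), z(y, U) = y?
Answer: -45571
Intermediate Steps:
R(p) = -18 + 2*p**2 (R(p) = (p**2 + p*p) - 18 = (p**2 + p**2) - 18 = 2*p**2 - 18 = -18 + 2*p**2)
(-336344 + R(-548)) - 309817 = (-336344 + (-18 + 2*(-548)**2)) - 309817 = (-336344 + (-18 + 2*300304)) - 309817 = (-336344 + (-18 + 600608)) - 309817 = (-336344 + 600590) - 309817 = 264246 - 309817 = -45571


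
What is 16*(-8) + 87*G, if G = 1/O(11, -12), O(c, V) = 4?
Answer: -425/4 ≈ -106.25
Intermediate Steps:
G = ¼ (G = 1/4 = ¼ ≈ 0.25000)
16*(-8) + 87*G = 16*(-8) + 87*(¼) = -128 + 87/4 = -425/4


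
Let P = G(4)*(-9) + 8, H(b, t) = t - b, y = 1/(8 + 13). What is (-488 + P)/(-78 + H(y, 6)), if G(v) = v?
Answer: 10836/1513 ≈ 7.1619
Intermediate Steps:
y = 1/21 ≈ 0.047619
P = -28 (P = 4*(-9) + 8 = -36 + 8 = -28)
(-488 + P)/(-78 + H(y, 6)) = (-488 - 28)/(-78 + (6 - 1*1/21)) = -516/(-78 + (6 - 1/21)) = -516/(-78 + 125/21) = -516/(-1513/21) = -516*(-21/1513) = 10836/1513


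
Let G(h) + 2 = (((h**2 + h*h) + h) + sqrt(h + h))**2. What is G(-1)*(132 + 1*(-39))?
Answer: -279 + 186*I*sqrt(2) ≈ -279.0 + 263.04*I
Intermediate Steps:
G(h) = -2 + (h + 2*h**2 + sqrt(2)*sqrt(h))**2 (G(h) = -2 + (((h**2 + h*h) + h) + sqrt(h + h))**2 = -2 + (((h**2 + h**2) + h) + sqrt(2*h))**2 = -2 + ((2*h**2 + h) + sqrt(2)*sqrt(h))**2 = -2 + ((h + 2*h**2) + sqrt(2)*sqrt(h))**2 = -2 + (h + 2*h**2 + sqrt(2)*sqrt(h))**2)
G(-1)*(132 + 1*(-39)) = (-2 + (-1 + 2*(-1)**2 + sqrt(2)*sqrt(-1))**2)*(132 + 1*(-39)) = (-2 + (-1 + 2*1 + sqrt(2)*I)**2)*(132 - 39) = (-2 + (-1 + 2 + I*sqrt(2))**2)*93 = (-2 + (1 + I*sqrt(2))**2)*93 = -186 + 93*(1 + I*sqrt(2))**2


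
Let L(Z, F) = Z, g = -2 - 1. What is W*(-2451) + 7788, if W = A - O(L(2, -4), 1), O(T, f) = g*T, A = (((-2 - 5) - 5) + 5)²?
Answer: -127017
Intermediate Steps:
g = -3
A = 49 (A = ((-7 - 5) + 5)² = (-12 + 5)² = (-7)² = 49)
O(T, f) = -3*T
W = 55 (W = 49 - (-3)*2 = 49 - 1*(-6) = 49 + 6 = 55)
W*(-2451) + 7788 = 55*(-2451) + 7788 = -134805 + 7788 = -127017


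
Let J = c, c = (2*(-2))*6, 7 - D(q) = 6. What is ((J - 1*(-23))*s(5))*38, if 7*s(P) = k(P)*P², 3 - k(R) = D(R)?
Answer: -1900/7 ≈ -271.43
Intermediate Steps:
D(q) = 1 (D(q) = 7 - 1*6 = 7 - 6 = 1)
k(R) = 2 (k(R) = 3 - 1*1 = 3 - 1 = 2)
s(P) = 2*P²/7 (s(P) = (2*P²)/7 = 2*P²/7)
c = -24 (c = -4*6 = -24)
J = -24
((J - 1*(-23))*s(5))*38 = ((-24 - 1*(-23))*((2/7)*5²))*38 = ((-24 + 23)*((2/7)*25))*38 = -1*50/7*38 = -50/7*38 = -1900/7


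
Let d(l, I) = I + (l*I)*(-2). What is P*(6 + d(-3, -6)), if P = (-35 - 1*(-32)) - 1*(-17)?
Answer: -504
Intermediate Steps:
P = 14 (P = (-35 + 32) + 17 = -3 + 17 = 14)
d(l, I) = I - 2*I*l (d(l, I) = I + (I*l)*(-2) = I - 2*I*l)
P*(6 + d(-3, -6)) = 14*(6 - 6*(1 - 2*(-3))) = 14*(6 - 6*(1 + 6)) = 14*(6 - 6*7) = 14*(6 - 42) = 14*(-36) = -504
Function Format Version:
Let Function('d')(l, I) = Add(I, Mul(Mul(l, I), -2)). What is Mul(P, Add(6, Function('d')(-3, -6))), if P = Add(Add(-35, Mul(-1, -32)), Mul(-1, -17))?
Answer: -504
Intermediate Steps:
P = 14 (P = Add(Add(-35, 32), 17) = Add(-3, 17) = 14)
Function('d')(l, I) = Add(I, Mul(-2, I, l)) (Function('d')(l, I) = Add(I, Mul(Mul(I, l), -2)) = Add(I, Mul(-2, I, l)))
Mul(P, Add(6, Function('d')(-3, -6))) = Mul(14, Add(6, Mul(-6, Add(1, Mul(-2, -3))))) = Mul(14, Add(6, Mul(-6, Add(1, 6)))) = Mul(14, Add(6, Mul(-6, 7))) = Mul(14, Add(6, -42)) = Mul(14, -36) = -504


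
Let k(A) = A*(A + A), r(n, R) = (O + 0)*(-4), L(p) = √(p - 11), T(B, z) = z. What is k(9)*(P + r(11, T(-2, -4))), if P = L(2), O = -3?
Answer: 1944 + 486*I ≈ 1944.0 + 486.0*I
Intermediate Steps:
L(p) = √(-11 + p)
P = 3*I (P = √(-11 + 2) = √(-9) = 3*I ≈ 3.0*I)
r(n, R) = 12 (r(n, R) = (-3 + 0)*(-4) = -3*(-4) = 12)
k(A) = 2*A² (k(A) = A*(2*A) = 2*A²)
k(9)*(P + r(11, T(-2, -4))) = (2*9²)*(3*I + 12) = (2*81)*(12 + 3*I) = 162*(12 + 3*I) = 1944 + 486*I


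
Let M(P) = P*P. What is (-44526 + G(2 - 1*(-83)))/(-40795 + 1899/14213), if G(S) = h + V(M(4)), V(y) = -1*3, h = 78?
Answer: 57434733/52710676 ≈ 1.0896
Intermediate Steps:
M(P) = P²
V(y) = -3
G(S) = 75 (G(S) = 78 - 3 = 75)
(-44526 + G(2 - 1*(-83)))/(-40795 + 1899/14213) = (-44526 + 75)/(-40795 + 1899/14213) = -44451/(-40795 + 1899*(1/14213)) = -44451/(-40795 + 1899/14213) = -44451/(-579817436/14213) = -44451*(-14213/579817436) = 57434733/52710676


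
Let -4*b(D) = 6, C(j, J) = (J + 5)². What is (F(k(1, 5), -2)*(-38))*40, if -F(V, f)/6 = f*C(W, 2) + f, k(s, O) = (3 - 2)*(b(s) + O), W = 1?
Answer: -912000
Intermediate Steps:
C(j, J) = (5 + J)²
b(D) = -3/2 (b(D) = -¼*6 = -3/2)
k(s, O) = -3/2 + O (k(s, O) = (3 - 2)*(-3/2 + O) = 1*(-3/2 + O) = -3/2 + O)
F(V, f) = -300*f (F(V, f) = -6*(f*(5 + 2)² + f) = -6*(f*7² + f) = -6*(f*49 + f) = -6*(49*f + f) = -300*f)
(F(k(1, 5), -2)*(-38))*40 = (-300*(-2)*(-38))*40 = (600*(-38))*40 = -22800*40 = -912000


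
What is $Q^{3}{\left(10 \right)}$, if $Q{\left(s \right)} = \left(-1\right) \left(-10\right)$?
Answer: $1000$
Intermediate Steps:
$Q{\left(s \right)} = 10$
$Q^{3}{\left(10 \right)} = 10^{3} = 1000$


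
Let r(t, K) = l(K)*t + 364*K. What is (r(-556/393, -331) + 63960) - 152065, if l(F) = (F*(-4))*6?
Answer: -28797447/131 ≈ -2.1983e+5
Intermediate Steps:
l(F) = -24*F (l(F) = -4*F*6 = -24*F)
r(t, K) = 364*K - 24*K*t (r(t, K) = (-24*K)*t + 364*K = -24*K*t + 364*K = 364*K - 24*K*t)
(r(-556/393, -331) + 63960) - 152065 = (4*(-331)*(91 - (-3336)/393) + 63960) - 152065 = (4*(-331)*(91 - 6*(-556/393)) + 63960) - 152065 = (4*(-331)*(91 + 1112/131) + 63960) - 152065 = (4*(-331)*(13033/131) + 63960) - 152065 = (-17255692/131 + 63960) - 152065 = -8876932/131 - 152065 = -28797447/131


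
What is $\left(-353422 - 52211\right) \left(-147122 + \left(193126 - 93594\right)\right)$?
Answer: $19304074470$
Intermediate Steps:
$\left(-353422 - 52211\right) \left(-147122 + \left(193126 - 93594\right)\right) = - 405633 \left(-147122 + 99532\right) = \left(-405633\right) \left(-47590\right) = 19304074470$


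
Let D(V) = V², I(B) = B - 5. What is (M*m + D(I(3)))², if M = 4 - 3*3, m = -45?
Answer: 52441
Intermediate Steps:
I(B) = -5 + B
M = -5 (M = 4 - 9 = -5)
(M*m + D(I(3)))² = (-5*(-45) + (-5 + 3)²)² = (225 + (-2)²)² = (225 + 4)² = 229² = 52441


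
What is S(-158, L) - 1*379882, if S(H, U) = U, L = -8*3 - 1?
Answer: -379907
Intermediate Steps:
L = -25 (L = -24 - 1 = -25)
S(-158, L) - 1*379882 = -25 - 1*379882 = -25 - 379882 = -379907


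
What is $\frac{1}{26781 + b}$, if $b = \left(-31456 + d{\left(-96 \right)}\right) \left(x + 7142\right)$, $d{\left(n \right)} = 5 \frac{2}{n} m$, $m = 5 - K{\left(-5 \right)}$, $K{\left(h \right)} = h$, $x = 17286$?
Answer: $- \frac{6}{4610434997} \approx -1.3014 \cdot 10^{-9}$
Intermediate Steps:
$m = 10$ ($m = 5 - -5 = 5 + 5 = 10$)
$d{\left(n \right)} = \frac{100}{n}$ ($d{\left(n \right)} = 5 \frac{2}{n} 10 = \frac{10}{n} 10 = \frac{100}{n}$)
$b = - \frac{4610595683}{6}$ ($b = \left(-31456 + \frac{100}{-96}\right) \left(17286 + 7142\right) = \left(-31456 + 100 \left(- \frac{1}{96}\right)\right) 24428 = \left(-31456 - \frac{25}{24}\right) 24428 = \left(- \frac{754969}{24}\right) 24428 = - \frac{4610595683}{6} \approx -7.6843 \cdot 10^{8}$)
$\frac{1}{26781 + b} = \frac{1}{26781 - \frac{4610595683}{6}} = \frac{1}{- \frac{4610434997}{6}} = - \frac{6}{4610434997}$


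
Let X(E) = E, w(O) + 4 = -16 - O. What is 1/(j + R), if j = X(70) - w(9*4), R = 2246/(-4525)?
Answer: 4525/567904 ≈ 0.0079679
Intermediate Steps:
w(O) = -20 - O (w(O) = -4 + (-16 - O) = -20 - O)
R = -2246/4525 (R = 2246*(-1/4525) = -2246/4525 ≈ -0.49635)
j = 126 (j = 70 - (-20 - 9*4) = 70 - (-20 - 1*36) = 70 - (-20 - 36) = 70 - 1*(-56) = 70 + 56 = 126)
1/(j + R) = 1/(126 - 2246/4525) = 1/(567904/4525) = 4525/567904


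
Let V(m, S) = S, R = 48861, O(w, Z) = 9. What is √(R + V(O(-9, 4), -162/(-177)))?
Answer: 3*√18898703/59 ≈ 221.05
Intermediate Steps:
√(R + V(O(-9, 4), -162/(-177))) = √(48861 - 162/(-177)) = √(48861 - 162*(-1/177)) = √(48861 + 54/59) = √(2882853/59) = 3*√18898703/59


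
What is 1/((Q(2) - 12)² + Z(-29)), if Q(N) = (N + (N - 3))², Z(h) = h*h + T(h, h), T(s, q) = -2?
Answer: 1/960 ≈ 0.0010417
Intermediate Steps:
Z(h) = -2 + h² (Z(h) = h*h - 2 = h² - 2 = -2 + h²)
Q(N) = (-3 + 2*N)² (Q(N) = (N + (-3 + N))² = (-3 + 2*N)²)
1/((Q(2) - 12)² + Z(-29)) = 1/(((-3 + 2*2)² - 12)² + (-2 + (-29)²)) = 1/(((-3 + 4)² - 12)² + (-2 + 841)) = 1/((1² - 12)² + 839) = 1/((1 - 12)² + 839) = 1/((-11)² + 839) = 1/(121 + 839) = 1/960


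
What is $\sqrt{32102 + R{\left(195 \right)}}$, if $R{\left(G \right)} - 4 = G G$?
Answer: $\sqrt{70131} \approx 264.82$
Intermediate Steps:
$R{\left(G \right)} = 4 + G^{2}$ ($R{\left(G \right)} = 4 + G G = 4 + G^{2}$)
$\sqrt{32102 + R{\left(195 \right)}} = \sqrt{32102 + \left(4 + 195^{2}\right)} = \sqrt{32102 + \left(4 + 38025\right)} = \sqrt{32102 + 38029} = \sqrt{70131}$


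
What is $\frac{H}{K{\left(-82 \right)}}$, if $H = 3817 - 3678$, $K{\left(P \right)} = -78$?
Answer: $- \frac{139}{78} \approx -1.7821$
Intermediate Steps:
$H = 139$
$\frac{H}{K{\left(-82 \right)}} = \frac{139}{-78} = 139 \left(- \frac{1}{78}\right) = - \frac{139}{78}$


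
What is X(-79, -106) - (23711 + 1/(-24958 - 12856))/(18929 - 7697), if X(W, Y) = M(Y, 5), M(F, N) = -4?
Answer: -865171715/141575616 ≈ -6.1110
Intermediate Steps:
X(W, Y) = -4
X(-79, -106) - (23711 + 1/(-24958 - 12856))/(18929 - 7697) = -4 - (23711 + 1/(-24958 - 12856))/(18929 - 7697) = -4 - (23711 + 1/(-37814))/11232 = -4 - (23711 - 1/37814)/11232 = -4 - 896607753/(37814*11232) = -4 - 1*298869251/141575616 = -4 - 298869251/141575616 = -865171715/141575616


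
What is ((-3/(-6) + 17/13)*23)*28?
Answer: 15134/13 ≈ 1164.2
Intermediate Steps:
((-3/(-6) + 17/13)*23)*28 = ((-3*(-⅙) + 17*(1/13))*23)*28 = ((½ + 17/13)*23)*28 = ((47/26)*23)*28 = (1081/26)*28 = 15134/13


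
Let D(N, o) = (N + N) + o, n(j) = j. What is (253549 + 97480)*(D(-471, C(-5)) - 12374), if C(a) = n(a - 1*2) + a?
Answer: -4678514512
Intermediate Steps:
C(a) = -2 + 2*a (C(a) = (a - 1*2) + a = (a - 2) + a = (-2 + a) + a = -2 + 2*a)
D(N, o) = o + 2*N (D(N, o) = 2*N + o = o + 2*N)
(253549 + 97480)*(D(-471, C(-5)) - 12374) = (253549 + 97480)*(((-2 + 2*(-5)) + 2*(-471)) - 12374) = 351029*(((-2 - 10) - 942) - 12374) = 351029*((-12 - 942) - 12374) = 351029*(-954 - 12374) = 351029*(-13328) = -4678514512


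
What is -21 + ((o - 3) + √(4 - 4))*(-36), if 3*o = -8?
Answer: 183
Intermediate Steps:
o = -8/3 (o = (⅓)*(-8) = -8/3 ≈ -2.6667)
-21 + ((o - 3) + √(4 - 4))*(-36) = -21 + ((-8/3 - 3) + √(4 - 4))*(-36) = -21 + (-17/3 + √0)*(-36) = -21 + (-17/3 + 0)*(-36) = -21 - 17/3*(-36) = -21 + 204 = 183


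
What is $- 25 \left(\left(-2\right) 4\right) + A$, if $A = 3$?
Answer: $203$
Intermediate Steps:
$- 25 \left(\left(-2\right) 4\right) + A = - 25 \left(\left(-2\right) 4\right) + 3 = \left(-25\right) \left(-8\right) + 3 = 200 + 3 = 203$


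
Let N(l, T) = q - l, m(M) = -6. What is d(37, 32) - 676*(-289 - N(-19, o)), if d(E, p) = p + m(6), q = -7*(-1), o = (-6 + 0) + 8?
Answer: 212966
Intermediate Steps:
o = 2 (o = -6 + 8 = 2)
q = 7
N(l, T) = 7 - l
d(E, p) = -6 + p (d(E, p) = p - 6 = -6 + p)
d(37, 32) - 676*(-289 - N(-19, o)) = (-6 + 32) - 676*(-289 - (7 - 1*(-19))) = 26 - 676*(-289 - (7 + 19)) = 26 - 676*(-289 - 1*26) = 26 - 676*(-289 - 26) = 26 - 676*(-315) = 26 + 212940 = 212966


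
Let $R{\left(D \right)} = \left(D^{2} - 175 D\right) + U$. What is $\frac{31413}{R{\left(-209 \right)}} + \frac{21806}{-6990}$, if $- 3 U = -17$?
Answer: $- \frac{91836542}{33661743} \approx -2.7282$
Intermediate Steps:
$U = \frac{17}{3}$ ($U = \left(- \frac{1}{3}\right) \left(-17\right) = \frac{17}{3} \approx 5.6667$)
$R{\left(D \right)} = \frac{17}{3} + D^{2} - 175 D$ ($R{\left(D \right)} = \left(D^{2} - 175 D\right) + \frac{17}{3} = \frac{17}{3} + D^{2} - 175 D$)
$\frac{31413}{R{\left(-209 \right)}} + \frac{21806}{-6990} = \frac{31413}{\frac{17}{3} + \left(-209\right)^{2} - -36575} + \frac{21806}{-6990} = \frac{31413}{\frac{17}{3} + 43681 + 36575} + 21806 \left(- \frac{1}{6990}\right) = \frac{31413}{\frac{240785}{3}} - \frac{10903}{3495} = 31413 \cdot \frac{3}{240785} - \frac{10903}{3495} = \frac{94239}{240785} - \frac{10903}{3495} = - \frac{91836542}{33661743}$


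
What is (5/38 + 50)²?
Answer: 3629025/1444 ≈ 2513.2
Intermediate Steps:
(5/38 + 50)² = (1905/38)² = 3629025/1444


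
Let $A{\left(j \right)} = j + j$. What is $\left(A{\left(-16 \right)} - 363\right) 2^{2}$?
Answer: $-1580$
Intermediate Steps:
$A{\left(j \right)} = 2 j$
$\left(A{\left(-16 \right)} - 363\right) 2^{2} = \left(2 \left(-16\right) - 363\right) 2^{2} = \left(-32 - 363\right) 4 = \left(-395\right) 4 = -1580$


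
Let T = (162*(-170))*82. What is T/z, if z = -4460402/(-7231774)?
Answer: -8165685294360/2230201 ≈ -3.6614e+6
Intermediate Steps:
T = -2258280 (T = -27540*82 = -2258280)
z = 2230201/3615887 (z = -4460402*(-1/7231774) = 2230201/3615887 ≈ 0.61678)
T/z = -2258280/2230201/3615887 = -2258280*3615887/2230201 = -8165685294360/2230201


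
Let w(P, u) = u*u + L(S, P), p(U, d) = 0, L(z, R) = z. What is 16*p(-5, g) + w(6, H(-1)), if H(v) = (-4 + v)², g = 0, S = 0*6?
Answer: 625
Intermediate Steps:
S = 0
w(P, u) = u² (w(P, u) = u*u + 0 = u² + 0 = u²)
16*p(-5, g) + w(6, H(-1)) = 16*0 + ((-4 - 1)²)² = 0 + ((-5)²)² = 0 + 25² = 0 + 625 = 625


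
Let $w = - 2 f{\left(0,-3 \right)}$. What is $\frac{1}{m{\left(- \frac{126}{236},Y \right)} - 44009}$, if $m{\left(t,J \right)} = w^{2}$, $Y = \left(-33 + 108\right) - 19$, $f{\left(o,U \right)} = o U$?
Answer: $- \frac{1}{44009} \approx -2.2723 \cdot 10^{-5}$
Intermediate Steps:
$f{\left(o,U \right)} = U o$
$Y = 56$ ($Y = 75 - 19 = 56$)
$w = 0$ ($w = - 2 \left(\left(-3\right) 0\right) = \left(-2\right) 0 = 0$)
$m{\left(t,J \right)} = 0$ ($m{\left(t,J \right)} = 0^{2} = 0$)
$\frac{1}{m{\left(- \frac{126}{236},Y \right)} - 44009} = \frac{1}{0 - 44009} = \frac{1}{-44009} = - \frac{1}{44009}$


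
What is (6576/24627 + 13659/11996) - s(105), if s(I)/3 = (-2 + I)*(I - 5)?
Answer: -3042744145637/98475164 ≈ -30899.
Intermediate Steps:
s(I) = 3*(-5 + I)*(-2 + I) (s(I) = 3*((-2 + I)*(I - 5)) = 3*((-2 + I)*(-5 + I)) = 3*((-5 + I)*(-2 + I)) = 3*(-5 + I)*(-2 + I))
(6576/24627 + 13659/11996) - s(105) = (6576/24627 + 13659/11996) - (30 - 21*105 + 3*105**2) = (6576*(1/24627) + 13659*(1/11996)) - (30 - 2205 + 3*11025) = (2192/8209 + 13659/11996) - (30 - 2205 + 33075) = 138421963/98475164 - 1*30900 = 138421963/98475164 - 30900 = -3042744145637/98475164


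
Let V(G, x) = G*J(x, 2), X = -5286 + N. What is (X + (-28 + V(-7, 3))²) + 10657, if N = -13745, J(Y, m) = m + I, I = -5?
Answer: -8325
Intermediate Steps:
J(Y, m) = -5 + m (J(Y, m) = m - 5 = -5 + m)
X = -19031 (X = -5286 - 13745 = -19031)
V(G, x) = -3*G (V(G, x) = G*(-5 + 2) = G*(-3) = -3*G)
(X + (-28 + V(-7, 3))²) + 10657 = (-19031 + (-28 - 3*(-7))²) + 10657 = (-19031 + (-28 + 21)²) + 10657 = (-19031 + (-7)²) + 10657 = (-19031 + 49) + 10657 = -18982 + 10657 = -8325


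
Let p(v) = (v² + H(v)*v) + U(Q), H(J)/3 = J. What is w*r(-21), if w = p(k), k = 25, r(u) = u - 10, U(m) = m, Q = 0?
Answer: -77500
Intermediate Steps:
r(u) = -10 + u
H(J) = 3*J
p(v) = 4*v² (p(v) = (v² + (3*v)*v) + 0 = (v² + 3*v²) + 0 = 4*v² + 0 = 4*v²)
w = 2500 (w = 4*25² = 4*625 = 2500)
w*r(-21) = 2500*(-10 - 21) = 2500*(-31) = -77500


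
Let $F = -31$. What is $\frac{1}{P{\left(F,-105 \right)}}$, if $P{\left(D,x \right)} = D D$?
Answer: $\frac{1}{961} \approx 0.0010406$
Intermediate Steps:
$P{\left(D,x \right)} = D^{2}$
$\frac{1}{P{\left(F,-105 \right)}} = \frac{1}{\left(-31\right)^{2}} = \frac{1}{961}$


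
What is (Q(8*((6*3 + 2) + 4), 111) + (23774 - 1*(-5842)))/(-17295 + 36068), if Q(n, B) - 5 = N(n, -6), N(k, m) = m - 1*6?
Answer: 29609/18773 ≈ 1.5772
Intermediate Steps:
N(k, m) = -6 + m (N(k, m) = m - 6 = -6 + m)
Q(n, B) = -7 (Q(n, B) = 5 + (-6 - 6) = 5 - 12 = -7)
(Q(8*((6*3 + 2) + 4), 111) + (23774 - 1*(-5842)))/(-17295 + 36068) = (-7 + (23774 - 1*(-5842)))/(-17295 + 36068) = (-7 + (23774 + 5842))/18773 = (-7 + 29616)*(1/18773) = 29609*(1/18773) = 29609/18773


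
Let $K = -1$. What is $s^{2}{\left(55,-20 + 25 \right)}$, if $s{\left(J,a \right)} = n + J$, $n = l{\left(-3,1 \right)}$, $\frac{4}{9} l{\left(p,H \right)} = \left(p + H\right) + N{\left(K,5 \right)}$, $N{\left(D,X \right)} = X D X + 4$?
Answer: $\frac{169}{16} \approx 10.563$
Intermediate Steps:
$N{\left(D,X \right)} = 4 + D X^{2}$ ($N{\left(D,X \right)} = D X X + 4 = D X^{2} + 4 = 4 + D X^{2}$)
$l{\left(p,H \right)} = - \frac{189}{4} + \frac{9 H}{4} + \frac{9 p}{4}$ ($l{\left(p,H \right)} = \frac{9 \left(\left(p + H\right) + \left(4 - 5^{2}\right)\right)}{4} = \frac{9 \left(\left(H + p\right) + \left(4 - 25\right)\right)}{4} = \frac{9 \left(\left(H + p\right) - 21\right)}{4} = \frac{9 \left(-21 + H + p\right)}{4} = - \frac{189}{4} + \frac{9 H}{4} + \frac{9 p}{4}$)
$n = - \frac{207}{4}$ ($n = - \frac{189}{4} + \frac{9}{4} \cdot 1 + \frac{9}{4} \left(-3\right) = - \frac{189}{4} + \frac{9}{4} - \frac{27}{4} = - \frac{207}{4} \approx -51.75$)
$s{\left(J,a \right)} = - \frac{207}{4} + J$
$s^{2}{\left(55,-20 + 25 \right)} = \left(- \frac{207}{4} + 55\right)^{2} = \left(\frac{13}{4}\right)^{2} = \frac{169}{16}$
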